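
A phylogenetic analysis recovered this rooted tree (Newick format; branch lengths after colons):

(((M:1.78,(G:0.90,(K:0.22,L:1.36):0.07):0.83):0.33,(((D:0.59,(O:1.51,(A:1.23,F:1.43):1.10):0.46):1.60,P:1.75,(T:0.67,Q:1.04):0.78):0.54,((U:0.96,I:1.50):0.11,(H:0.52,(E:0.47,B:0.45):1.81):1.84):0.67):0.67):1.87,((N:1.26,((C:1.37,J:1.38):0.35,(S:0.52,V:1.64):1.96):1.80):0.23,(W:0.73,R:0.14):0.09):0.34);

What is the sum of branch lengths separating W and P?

The path runs W → … → MRCA → … → P; the MRCA is the root of the tree.
Branch lengths along that path: 0.73 + 0.09 + 0.34 + 1.87 + 0.67 + 0.54 + 1.75 = 5.99.

5.99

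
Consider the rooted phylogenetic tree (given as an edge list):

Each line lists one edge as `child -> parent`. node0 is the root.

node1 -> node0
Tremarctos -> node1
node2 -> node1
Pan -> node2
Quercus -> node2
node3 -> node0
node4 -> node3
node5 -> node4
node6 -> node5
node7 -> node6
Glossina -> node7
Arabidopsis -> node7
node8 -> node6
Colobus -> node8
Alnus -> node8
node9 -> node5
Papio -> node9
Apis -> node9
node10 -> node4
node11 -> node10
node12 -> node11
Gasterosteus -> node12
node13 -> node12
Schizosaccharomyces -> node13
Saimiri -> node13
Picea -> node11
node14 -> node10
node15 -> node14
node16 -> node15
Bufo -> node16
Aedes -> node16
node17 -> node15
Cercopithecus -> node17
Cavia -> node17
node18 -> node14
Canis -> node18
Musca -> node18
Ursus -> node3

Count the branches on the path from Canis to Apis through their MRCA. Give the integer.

7

The MRCA of Canis and Apis is the node subtending ((((Glossina,Arabidopsis),(Colobus,Alnus)),(Papio,Apis)),(((Gasterosteus,(Schizosaccharomyces,Saimiri)),Picea),(((Bufo,Aedes),(Cercopithecus,Cavia)),(Canis,Musca)))).
From Canis up to that node: 4 branches. From Apis up to the same node: 3 branches. Total: 4 + 3 = 7.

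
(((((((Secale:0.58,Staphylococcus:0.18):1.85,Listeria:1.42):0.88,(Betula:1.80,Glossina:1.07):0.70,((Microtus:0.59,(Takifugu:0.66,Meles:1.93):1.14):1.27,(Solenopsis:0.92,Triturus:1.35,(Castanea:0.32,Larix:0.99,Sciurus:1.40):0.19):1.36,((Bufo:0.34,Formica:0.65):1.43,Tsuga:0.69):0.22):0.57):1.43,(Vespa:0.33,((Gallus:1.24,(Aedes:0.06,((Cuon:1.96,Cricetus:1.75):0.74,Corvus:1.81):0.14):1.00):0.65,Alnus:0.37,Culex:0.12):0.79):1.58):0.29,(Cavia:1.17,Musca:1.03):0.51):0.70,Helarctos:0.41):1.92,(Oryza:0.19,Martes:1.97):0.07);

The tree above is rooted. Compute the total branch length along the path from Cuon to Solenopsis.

The path runs Cuon → … → MRCA → … → Solenopsis; the MRCA is the node subtending ((((Secale,Staphylococcus),Listeria),(Betula,Glossina),((Microtus,(Takifugu,Meles)),(Solenopsis,Triturus,(Castanea,Larix,Sciurus)),((Bufo,Formica),Tsuga))),(Vespa,((Gallus,(Aedes,((Cuon,Cricetus),Corvus))),Alnus,Culex))).
Branch lengths along that path: 1.96 + 0.74 + 0.14 + 1.00 + 0.65 + 0.79 + 1.58 + 1.43 + 0.57 + 1.36 + 0.92 = 11.14.

11.14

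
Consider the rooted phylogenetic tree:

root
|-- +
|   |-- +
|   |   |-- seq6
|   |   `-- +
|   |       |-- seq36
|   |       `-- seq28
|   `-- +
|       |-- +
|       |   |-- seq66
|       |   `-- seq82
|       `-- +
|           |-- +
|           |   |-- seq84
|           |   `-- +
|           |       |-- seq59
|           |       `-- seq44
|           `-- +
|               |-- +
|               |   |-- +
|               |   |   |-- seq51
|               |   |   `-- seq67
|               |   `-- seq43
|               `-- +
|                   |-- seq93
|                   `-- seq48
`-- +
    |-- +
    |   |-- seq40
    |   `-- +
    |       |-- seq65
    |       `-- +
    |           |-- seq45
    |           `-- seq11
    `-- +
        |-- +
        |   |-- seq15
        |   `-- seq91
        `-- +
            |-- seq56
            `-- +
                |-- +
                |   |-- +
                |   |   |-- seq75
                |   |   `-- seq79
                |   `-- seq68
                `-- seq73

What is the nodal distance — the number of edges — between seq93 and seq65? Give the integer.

The MRCA of seq93 and seq65 is the root of the tree.
From seq93 up to that node: 6 branches. From seq65 up to the same node: 4 branches. Total: 6 + 4 = 10.

10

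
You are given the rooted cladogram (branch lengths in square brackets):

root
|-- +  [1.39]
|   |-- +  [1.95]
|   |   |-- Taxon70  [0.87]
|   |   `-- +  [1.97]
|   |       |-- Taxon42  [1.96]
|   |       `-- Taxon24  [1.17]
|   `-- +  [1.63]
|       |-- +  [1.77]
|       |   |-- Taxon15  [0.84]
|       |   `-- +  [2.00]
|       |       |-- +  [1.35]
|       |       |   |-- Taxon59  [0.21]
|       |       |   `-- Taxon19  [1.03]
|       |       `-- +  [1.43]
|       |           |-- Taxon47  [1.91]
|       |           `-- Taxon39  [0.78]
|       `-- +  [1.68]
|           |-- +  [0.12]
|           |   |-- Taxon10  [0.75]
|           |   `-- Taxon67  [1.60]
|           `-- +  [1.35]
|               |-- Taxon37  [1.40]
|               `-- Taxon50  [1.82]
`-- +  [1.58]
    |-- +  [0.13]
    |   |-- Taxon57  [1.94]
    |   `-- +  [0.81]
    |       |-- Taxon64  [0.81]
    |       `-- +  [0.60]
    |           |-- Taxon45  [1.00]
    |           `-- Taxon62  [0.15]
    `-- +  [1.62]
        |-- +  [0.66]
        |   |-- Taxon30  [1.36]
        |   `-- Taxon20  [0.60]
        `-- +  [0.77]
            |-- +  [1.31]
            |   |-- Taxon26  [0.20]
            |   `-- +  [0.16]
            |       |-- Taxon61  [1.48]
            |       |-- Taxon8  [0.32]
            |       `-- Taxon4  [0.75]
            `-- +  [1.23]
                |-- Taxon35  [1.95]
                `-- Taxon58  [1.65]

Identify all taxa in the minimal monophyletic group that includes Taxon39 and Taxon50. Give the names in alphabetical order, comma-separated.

Tracing Taxon39: it sits inside (Taxon47,Taxon39).
Tracing Taxon50: it sits inside (Taxon37,Taxon50).
The smallest clade enclosing both is ((Taxon15,((Taxon59,Taxon19),(Taxon47,Taxon39))),((Taxon10,Taxon67),(Taxon37,Taxon50))); the answer is its 9 terminal taxa in alphabetical order.

Taxon10, Taxon15, Taxon19, Taxon37, Taxon39, Taxon47, Taxon50, Taxon59, Taxon67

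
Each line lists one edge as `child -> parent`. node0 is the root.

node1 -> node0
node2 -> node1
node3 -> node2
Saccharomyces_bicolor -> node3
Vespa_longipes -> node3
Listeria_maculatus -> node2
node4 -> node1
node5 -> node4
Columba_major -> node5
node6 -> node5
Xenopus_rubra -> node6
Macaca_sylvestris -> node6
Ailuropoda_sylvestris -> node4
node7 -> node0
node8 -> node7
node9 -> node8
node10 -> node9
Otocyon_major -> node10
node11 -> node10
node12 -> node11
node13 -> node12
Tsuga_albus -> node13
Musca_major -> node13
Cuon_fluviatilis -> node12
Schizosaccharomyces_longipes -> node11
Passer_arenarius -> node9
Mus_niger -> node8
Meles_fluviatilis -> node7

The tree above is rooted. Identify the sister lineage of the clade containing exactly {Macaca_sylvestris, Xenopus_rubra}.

Columba_major

The clade containing exactly {Macaca_sylvestris, Xenopus_rubra} attaches to the tree at the node subtending (Columba_major,(Xenopus_rubra,Macaca_sylvestris)).
The other lineage descending from that same node — the sister group — is the single tip Columba_major.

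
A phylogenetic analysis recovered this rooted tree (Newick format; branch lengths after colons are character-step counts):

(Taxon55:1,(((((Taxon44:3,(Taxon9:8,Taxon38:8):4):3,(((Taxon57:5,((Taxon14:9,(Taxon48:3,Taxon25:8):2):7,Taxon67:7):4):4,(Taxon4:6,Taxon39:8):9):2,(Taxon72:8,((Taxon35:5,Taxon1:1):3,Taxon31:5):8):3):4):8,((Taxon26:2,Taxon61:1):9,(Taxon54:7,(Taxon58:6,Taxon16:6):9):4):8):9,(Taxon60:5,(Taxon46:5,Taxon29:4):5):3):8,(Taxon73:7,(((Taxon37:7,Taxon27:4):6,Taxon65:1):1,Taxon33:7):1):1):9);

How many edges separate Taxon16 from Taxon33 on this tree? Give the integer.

The MRCA of Taxon16 and Taxon33 is the node subtending (((((Taxon44,(Taxon9,Taxon38)),(((Taxon57,((Taxon14,(Taxon48,Taxon25)),Taxon67)),(Taxon4,Taxon39)),(Taxon72,((Taxon35,Taxon1),Taxon31)))),((Taxon26,Taxon61),(Taxon54,(Taxon58,Taxon16)))),(Taxon60,(Taxon46,Taxon29))),(Taxon73,(((Taxon37,Taxon27),Taxon65),Taxon33))).
From Taxon16 up to that node: 6 branches. From Taxon33 up to the same node: 3 branches. Total: 6 + 3 = 9.

9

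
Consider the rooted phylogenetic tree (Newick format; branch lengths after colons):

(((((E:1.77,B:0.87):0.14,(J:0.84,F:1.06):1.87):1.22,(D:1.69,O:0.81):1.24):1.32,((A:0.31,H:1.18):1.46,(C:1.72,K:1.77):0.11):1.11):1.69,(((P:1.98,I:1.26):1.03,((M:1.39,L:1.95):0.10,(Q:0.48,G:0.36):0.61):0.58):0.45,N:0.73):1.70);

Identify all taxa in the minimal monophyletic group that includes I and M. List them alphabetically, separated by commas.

G, I, L, M, P, Q

Tracing I: it sits inside (P,I).
Tracing M: it sits inside (M,L).
The smallest clade enclosing both is ((P,I),((M,L),(Q,G))); the answer is its 6 terminal taxa in alphabetical order.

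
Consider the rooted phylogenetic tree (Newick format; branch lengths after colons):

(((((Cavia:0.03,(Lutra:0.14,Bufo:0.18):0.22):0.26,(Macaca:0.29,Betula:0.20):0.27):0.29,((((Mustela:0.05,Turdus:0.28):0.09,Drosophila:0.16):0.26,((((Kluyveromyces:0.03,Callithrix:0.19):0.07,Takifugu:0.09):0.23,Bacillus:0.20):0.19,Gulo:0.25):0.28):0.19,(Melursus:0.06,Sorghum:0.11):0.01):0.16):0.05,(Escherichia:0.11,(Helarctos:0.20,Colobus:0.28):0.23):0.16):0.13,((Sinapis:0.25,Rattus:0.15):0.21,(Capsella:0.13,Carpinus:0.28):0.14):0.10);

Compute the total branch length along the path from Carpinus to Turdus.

1.68

The path runs Carpinus → … → MRCA → … → Turdus; the MRCA is the root of the tree.
Branch lengths along that path: 0.28 + 0.14 + 0.10 + 0.13 + 0.05 + 0.16 + 0.19 + 0.26 + 0.09 + 0.28 = 1.68.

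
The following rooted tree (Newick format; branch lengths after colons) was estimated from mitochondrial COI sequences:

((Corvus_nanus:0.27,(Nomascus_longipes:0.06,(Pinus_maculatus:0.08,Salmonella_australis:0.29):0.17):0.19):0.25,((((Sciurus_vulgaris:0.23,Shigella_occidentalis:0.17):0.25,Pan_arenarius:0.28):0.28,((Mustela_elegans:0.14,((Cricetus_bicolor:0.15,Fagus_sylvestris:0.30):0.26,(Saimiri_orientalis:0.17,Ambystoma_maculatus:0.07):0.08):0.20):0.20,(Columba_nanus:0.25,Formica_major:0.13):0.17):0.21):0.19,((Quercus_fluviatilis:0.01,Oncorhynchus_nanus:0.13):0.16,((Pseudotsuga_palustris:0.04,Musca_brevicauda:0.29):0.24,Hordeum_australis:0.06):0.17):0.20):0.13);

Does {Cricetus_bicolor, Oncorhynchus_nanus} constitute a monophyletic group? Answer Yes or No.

The MRCA of the listed taxa subtends ((((Sciurus_vulgaris,Shigella_occidentalis),Pan_arenarius),((Mustela_elegans,((Cricetus_bicolor,Fagus_sylvestris),(Saimiri_orientalis,Ambystoma_maculatus))),(Columba_nanus,Formica_major))),((Quercus_fluviatilis,Oncorhynchus_nanus),((Pseudotsuga_palustris,Musca_brevicauda),Hordeum_australis))).
That clade also contains Ambystoma_maculatus, Columba_nanus, Fagus_sylvestris, Formica_major, Hordeum_australis, Musca_brevicauda, Mustela_elegans, Pan_arenarius, Pseudotsuga_palustris, Quercus_fluviatilis, Saimiri_orientalis, Sciurus_vulgaris, Shigella_occidentalis, which are not in the proposed group, so the group is not monophyletic.

No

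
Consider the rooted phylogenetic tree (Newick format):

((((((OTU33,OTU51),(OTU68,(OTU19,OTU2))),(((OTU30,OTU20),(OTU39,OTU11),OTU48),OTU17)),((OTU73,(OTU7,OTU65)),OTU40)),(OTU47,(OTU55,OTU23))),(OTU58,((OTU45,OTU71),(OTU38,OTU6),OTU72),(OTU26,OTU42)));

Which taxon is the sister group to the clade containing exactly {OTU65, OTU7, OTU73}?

OTU40

The clade containing exactly {OTU65, OTU7, OTU73} attaches to the tree at the node subtending ((OTU73,(OTU7,OTU65)),OTU40).
The other lineage descending from that same node — the sister group — is the single tip OTU40.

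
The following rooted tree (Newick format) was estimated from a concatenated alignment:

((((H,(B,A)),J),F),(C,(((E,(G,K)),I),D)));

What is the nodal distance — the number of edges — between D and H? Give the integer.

The MRCA of D and H is the root of the tree.
From D up to that node: 3 branches. From H up to the same node: 4 branches. Total: 3 + 4 = 7.

7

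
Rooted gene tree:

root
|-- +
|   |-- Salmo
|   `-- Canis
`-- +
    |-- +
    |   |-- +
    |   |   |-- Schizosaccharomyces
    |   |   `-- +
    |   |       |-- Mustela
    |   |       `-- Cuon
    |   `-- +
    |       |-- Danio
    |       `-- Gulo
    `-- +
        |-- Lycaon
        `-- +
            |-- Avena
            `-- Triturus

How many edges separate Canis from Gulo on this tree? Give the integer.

The MRCA of Canis and Gulo is the root of the tree.
From Canis up to that node: 2 branches. From Gulo up to the same node: 4 branches. Total: 2 + 4 = 6.

6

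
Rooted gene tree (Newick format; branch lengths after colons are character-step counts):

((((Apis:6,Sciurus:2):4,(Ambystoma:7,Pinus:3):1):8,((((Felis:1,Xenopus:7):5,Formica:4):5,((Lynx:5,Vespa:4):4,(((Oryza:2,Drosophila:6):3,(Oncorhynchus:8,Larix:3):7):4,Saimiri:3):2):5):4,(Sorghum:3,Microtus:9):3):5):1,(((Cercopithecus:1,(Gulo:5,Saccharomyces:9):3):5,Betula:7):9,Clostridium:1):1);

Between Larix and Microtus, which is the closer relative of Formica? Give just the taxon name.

Larix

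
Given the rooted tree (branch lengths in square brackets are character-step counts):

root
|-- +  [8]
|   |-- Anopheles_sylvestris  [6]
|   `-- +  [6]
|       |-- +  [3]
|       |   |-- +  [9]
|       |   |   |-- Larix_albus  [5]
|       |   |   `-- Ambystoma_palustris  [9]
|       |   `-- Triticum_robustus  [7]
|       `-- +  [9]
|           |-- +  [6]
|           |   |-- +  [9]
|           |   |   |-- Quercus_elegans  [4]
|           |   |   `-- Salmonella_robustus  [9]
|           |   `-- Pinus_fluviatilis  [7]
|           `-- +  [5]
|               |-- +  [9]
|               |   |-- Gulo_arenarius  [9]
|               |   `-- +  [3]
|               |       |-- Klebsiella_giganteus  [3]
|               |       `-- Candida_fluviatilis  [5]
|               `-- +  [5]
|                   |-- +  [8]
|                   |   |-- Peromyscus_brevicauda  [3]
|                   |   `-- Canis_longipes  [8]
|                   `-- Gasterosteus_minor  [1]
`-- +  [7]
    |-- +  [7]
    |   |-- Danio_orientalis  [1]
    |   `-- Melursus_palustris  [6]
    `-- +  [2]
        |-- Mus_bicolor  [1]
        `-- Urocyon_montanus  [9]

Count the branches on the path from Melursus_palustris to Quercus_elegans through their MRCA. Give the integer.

The MRCA of Melursus_palustris and Quercus_elegans is the root of the tree.
From Melursus_palustris up to that node: 3 branches. From Quercus_elegans up to the same node: 6 branches. Total: 3 + 6 = 9.

9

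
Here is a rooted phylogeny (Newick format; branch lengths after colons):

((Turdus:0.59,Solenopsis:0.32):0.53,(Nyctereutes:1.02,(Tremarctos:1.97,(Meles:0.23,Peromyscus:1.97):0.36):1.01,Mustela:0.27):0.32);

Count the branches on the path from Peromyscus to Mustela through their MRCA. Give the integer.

The MRCA of Peromyscus and Mustela is the node subtending (Nyctereutes,(Tremarctos,(Meles,Peromyscus)),Mustela).
From Peromyscus up to that node: 3 branches. From Mustela up to the same node: 1 branch. Total: 3 + 1 = 4.

4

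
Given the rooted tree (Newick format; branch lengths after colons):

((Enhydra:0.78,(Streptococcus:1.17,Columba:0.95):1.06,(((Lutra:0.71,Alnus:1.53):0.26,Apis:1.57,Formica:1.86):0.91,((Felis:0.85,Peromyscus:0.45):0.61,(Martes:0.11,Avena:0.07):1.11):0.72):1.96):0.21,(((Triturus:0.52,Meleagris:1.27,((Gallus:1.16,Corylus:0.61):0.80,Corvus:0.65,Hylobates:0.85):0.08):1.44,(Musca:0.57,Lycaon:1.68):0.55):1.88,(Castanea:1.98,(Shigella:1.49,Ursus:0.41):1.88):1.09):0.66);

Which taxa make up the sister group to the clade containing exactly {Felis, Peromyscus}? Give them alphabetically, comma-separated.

Avena, Martes

The clade containing exactly {Felis, Peromyscus} attaches to the tree at the node subtending ((Felis,Peromyscus),(Martes,Avena)).
The other lineage descending from that same node — the sister group — is (Martes,Avena); its 2 tips in alphabetical order are the answer.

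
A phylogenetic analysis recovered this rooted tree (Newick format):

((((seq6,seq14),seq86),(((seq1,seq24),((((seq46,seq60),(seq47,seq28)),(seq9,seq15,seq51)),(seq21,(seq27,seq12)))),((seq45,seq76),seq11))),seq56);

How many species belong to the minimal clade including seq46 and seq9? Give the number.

7

The MRCA of seq46 and seq9 is the node subtending (((seq46,seq60),(seq47,seq28)),(seq9,seq15,seq51)).
That clade contains 7 terminal taxa: seq15, seq28, seq46, seq47, seq51, seq60, seq9.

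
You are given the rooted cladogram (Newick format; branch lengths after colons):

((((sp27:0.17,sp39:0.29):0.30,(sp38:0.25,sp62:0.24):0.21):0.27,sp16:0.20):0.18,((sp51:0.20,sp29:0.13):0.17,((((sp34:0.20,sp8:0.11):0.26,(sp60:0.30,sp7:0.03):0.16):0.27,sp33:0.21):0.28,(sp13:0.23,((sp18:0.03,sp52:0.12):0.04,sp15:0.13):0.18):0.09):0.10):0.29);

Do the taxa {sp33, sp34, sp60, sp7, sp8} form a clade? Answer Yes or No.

The most recent common ancestor of these taxa subtends (((sp34,sp8),(sp60,sp7)),sp33).
That clade has exactly 5 tips — every listed taxon and nothing else — so the group is monophyletic.

Yes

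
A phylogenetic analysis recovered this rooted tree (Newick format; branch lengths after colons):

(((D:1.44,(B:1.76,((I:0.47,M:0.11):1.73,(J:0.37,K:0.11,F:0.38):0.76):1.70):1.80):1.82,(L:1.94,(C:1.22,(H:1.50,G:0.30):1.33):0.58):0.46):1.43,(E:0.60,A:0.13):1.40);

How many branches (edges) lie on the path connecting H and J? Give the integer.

9

The MRCA of H and J is the node subtending ((D,(B,((I,M),(J,K,F)))),(L,(C,(H,G)))).
From H up to that node: 4 branches. From J up to the same node: 5 branches. Total: 4 + 5 = 9.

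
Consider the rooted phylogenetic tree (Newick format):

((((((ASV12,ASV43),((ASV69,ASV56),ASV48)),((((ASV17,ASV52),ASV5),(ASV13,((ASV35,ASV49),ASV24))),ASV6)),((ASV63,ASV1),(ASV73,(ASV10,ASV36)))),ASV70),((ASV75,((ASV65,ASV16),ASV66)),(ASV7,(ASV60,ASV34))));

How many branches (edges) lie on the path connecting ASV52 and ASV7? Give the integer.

11

The MRCA of ASV52 and ASV7 is the root of the tree.
From ASV52 up to that node: 8 branches. From ASV7 up to the same node: 3 branches. Total: 8 + 3 = 11.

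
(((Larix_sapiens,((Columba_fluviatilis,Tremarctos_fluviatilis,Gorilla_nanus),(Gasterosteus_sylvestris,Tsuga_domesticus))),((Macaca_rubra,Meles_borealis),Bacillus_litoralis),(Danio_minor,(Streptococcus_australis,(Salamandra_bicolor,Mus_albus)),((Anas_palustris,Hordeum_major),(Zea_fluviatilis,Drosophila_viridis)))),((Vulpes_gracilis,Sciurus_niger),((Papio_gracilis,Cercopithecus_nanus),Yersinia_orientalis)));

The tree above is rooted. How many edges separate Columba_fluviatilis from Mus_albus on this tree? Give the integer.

8

The MRCA of Columba_fluviatilis and Mus_albus is the node subtending ((Larix_sapiens,((Columba_fluviatilis,Tremarctos_fluviatilis,Gorilla_nanus),(Gasterosteus_sylvestris,Tsuga_domesticus))),((Macaca_rubra,Meles_borealis),Bacillus_litoralis),(Danio_minor,(Streptococcus_australis,(Salamandra_bicolor,Mus_albus)),((Anas_palustris,Hordeum_major),(Zea_fluviatilis,Drosophila_viridis)))).
From Columba_fluviatilis up to that node: 4 branches. From Mus_albus up to the same node: 4 branches. Total: 4 + 4 = 8.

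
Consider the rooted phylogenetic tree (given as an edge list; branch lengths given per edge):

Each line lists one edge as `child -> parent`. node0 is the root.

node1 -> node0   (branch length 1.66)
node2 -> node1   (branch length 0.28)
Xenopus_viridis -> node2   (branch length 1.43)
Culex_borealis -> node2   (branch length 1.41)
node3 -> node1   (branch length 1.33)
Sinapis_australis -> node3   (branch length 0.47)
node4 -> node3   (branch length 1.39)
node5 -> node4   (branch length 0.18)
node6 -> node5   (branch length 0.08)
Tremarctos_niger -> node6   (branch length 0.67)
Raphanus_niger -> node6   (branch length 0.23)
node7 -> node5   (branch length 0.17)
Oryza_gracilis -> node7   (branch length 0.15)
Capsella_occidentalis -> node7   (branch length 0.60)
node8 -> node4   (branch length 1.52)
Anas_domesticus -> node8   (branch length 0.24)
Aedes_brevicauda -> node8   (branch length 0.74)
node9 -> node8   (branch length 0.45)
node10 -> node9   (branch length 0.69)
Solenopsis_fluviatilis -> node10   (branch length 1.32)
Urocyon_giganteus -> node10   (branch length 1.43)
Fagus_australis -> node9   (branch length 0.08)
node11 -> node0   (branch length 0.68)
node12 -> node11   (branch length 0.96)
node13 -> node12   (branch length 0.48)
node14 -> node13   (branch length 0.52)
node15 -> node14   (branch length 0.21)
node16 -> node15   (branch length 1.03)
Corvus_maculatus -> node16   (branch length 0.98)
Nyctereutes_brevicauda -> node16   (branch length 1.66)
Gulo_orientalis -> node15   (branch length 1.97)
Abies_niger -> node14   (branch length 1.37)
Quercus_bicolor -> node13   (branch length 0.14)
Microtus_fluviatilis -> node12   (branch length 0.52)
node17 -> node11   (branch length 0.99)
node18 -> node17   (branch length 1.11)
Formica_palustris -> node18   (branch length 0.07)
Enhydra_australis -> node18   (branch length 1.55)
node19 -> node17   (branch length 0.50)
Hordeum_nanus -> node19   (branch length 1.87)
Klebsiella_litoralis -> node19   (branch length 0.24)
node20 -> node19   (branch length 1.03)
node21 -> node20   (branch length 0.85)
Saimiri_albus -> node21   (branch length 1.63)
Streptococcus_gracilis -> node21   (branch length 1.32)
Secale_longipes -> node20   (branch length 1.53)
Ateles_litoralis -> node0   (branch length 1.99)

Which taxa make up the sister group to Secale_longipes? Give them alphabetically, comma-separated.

Saimiri_albus, Streptococcus_gracilis

Secale_longipes attaches to the tree at the node subtending ((Saimiri_albus,Streptococcus_gracilis),Secale_longipes).
The other lineage descending from that same node — the sister group — is (Saimiri_albus,Streptococcus_gracilis); its 2 tips in alphabetical order are the answer.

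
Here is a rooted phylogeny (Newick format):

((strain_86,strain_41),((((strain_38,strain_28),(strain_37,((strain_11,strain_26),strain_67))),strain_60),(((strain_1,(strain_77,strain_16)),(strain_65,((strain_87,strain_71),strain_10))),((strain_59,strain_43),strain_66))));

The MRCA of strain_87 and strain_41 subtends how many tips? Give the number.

The MRCA of strain_87 and strain_41 is the root, so the clade is the entire tree.
That clade contains 19 terminal taxa: strain_1, strain_10, strain_11, strain_16, strain_26, strain_28, strain_37, strain_38, strain_41, strain_43, strain_59, strain_60, strain_65, strain_66, strain_67, strain_71, strain_77, strain_86, strain_87.

19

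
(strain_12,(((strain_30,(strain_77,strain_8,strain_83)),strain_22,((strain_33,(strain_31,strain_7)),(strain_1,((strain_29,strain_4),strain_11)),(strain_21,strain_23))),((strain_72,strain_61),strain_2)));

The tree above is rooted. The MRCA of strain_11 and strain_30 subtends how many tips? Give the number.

14

The MRCA of strain_11 and strain_30 is the node subtending ((strain_30,(strain_77,strain_8,strain_83)),strain_22,((strain_33,(strain_31,strain_7)),(strain_1,((strain_29,strain_4),strain_11)),(strain_21,strain_23))).
That clade contains 14 terminal taxa: strain_1, strain_11, strain_21, strain_22, strain_23, strain_29, strain_30, strain_31, strain_33, strain_4, strain_7, strain_77, strain_8, strain_83.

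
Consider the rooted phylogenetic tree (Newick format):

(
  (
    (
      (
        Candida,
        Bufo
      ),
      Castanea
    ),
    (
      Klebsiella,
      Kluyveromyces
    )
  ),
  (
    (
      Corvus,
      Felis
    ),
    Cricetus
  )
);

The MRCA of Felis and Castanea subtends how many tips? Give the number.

The MRCA of Felis and Castanea is the root, so the clade is the entire tree.
That clade contains 8 terminal taxa: Bufo, Candida, Castanea, Corvus, Cricetus, Felis, Klebsiella, Kluyveromyces.

8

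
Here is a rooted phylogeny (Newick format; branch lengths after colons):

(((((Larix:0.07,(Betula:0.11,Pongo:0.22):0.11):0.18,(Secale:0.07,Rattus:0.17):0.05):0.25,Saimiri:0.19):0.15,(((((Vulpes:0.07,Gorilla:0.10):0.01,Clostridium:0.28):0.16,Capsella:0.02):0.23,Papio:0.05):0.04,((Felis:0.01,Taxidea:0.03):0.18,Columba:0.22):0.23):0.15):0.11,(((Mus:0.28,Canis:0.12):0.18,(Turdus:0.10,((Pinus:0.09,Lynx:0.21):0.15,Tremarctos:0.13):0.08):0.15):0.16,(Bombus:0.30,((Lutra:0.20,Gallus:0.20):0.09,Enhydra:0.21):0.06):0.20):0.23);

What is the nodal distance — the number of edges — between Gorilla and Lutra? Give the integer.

12

The MRCA of Gorilla and Lutra is the root of the tree.
From Gorilla up to that node: 7 branches. From Lutra up to the same node: 5 branches. Total: 7 + 5 = 12.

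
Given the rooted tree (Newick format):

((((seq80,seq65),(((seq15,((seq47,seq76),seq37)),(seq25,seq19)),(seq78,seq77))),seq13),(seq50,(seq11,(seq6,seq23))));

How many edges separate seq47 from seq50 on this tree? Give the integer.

10

The MRCA of seq47 and seq50 is the root of the tree.
From seq47 up to that node: 8 branches. From seq50 up to the same node: 2 branches. Total: 8 + 2 = 10.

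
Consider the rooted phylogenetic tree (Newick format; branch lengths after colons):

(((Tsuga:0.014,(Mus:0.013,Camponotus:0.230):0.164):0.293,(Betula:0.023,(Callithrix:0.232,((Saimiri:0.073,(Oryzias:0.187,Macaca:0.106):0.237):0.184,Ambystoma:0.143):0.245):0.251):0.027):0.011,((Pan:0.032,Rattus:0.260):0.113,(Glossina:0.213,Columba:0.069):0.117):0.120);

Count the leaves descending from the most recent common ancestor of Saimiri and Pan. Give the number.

13

The MRCA of Saimiri and Pan is the root, so the clade is the entire tree.
That clade contains 13 terminal taxa: Ambystoma, Betula, Callithrix, Camponotus, Columba, Glossina, Macaca, Mus, Oryzias, Pan, Rattus, Saimiri, Tsuga.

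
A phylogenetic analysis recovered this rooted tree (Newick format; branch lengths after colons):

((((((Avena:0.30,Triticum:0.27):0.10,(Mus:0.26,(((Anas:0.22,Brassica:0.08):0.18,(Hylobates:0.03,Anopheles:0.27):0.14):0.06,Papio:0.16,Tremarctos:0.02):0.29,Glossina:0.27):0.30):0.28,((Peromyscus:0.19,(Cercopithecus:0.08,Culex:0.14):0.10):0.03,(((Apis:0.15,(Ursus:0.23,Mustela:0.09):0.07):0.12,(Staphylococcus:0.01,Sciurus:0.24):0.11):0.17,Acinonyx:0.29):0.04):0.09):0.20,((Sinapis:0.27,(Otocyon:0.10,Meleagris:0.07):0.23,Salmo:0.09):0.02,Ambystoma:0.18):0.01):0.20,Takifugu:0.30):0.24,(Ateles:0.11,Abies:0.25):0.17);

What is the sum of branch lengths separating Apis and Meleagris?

1.10

The path runs Apis → … → MRCA → … → Meleagris; the MRCA is the node subtending ((((Avena,Triticum),(Mus,(((Anas,Brassica),(Hylobates,Anopheles)),Papio,Tremarctos),Glossina)),((Peromyscus,(Cercopithecus,Culex)),(((Apis,(Ursus,Mustela)),(Staphylococcus,Sciurus)),Acinonyx))),((Sinapis,(Otocyon,Meleagris),Salmo),Ambystoma)).
Branch lengths along that path: 0.15 + 0.12 + 0.17 + 0.04 + 0.09 + 0.20 + 0.01 + 0.02 + 0.23 + 0.07 = 1.10.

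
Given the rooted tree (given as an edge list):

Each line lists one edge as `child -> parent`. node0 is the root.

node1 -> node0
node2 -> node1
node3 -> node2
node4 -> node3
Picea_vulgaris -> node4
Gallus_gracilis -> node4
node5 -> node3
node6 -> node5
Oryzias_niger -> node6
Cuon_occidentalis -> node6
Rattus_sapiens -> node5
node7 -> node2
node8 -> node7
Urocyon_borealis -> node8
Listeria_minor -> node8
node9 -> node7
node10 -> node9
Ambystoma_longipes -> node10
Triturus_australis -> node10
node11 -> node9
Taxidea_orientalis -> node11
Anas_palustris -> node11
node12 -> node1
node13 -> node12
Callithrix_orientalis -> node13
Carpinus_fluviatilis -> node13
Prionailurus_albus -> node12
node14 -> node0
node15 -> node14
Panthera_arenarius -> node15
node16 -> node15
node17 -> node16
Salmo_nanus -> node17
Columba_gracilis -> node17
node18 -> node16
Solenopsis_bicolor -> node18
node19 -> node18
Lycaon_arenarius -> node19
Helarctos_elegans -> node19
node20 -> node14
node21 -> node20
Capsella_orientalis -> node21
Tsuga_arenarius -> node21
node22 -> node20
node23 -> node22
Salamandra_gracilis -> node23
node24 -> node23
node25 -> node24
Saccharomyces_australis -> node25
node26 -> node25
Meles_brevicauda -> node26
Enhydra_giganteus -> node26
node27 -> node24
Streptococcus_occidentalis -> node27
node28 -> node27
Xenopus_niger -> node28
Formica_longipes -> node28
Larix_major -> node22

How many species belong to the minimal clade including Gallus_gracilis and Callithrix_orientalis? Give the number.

14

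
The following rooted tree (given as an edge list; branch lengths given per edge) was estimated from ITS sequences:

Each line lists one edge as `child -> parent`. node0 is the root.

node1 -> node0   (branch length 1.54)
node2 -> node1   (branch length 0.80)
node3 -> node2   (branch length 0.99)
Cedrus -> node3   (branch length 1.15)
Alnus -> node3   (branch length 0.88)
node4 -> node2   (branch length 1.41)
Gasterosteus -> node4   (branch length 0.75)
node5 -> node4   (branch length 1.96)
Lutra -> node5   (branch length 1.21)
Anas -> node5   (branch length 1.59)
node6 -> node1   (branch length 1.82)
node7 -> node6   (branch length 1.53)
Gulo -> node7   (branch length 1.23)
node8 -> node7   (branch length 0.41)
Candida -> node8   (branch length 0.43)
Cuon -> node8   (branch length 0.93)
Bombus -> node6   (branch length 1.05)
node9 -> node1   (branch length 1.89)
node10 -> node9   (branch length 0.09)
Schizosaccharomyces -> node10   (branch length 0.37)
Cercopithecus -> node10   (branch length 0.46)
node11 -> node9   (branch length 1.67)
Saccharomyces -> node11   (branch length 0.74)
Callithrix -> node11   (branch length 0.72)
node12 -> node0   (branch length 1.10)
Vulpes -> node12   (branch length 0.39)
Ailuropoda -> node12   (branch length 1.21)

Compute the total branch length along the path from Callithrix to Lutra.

9.66

The path runs Callithrix → … → MRCA → … → Lutra; the MRCA is the node subtending (((Cedrus,Alnus),(Gasterosteus,(Lutra,Anas))),((Gulo,(Candida,Cuon)),Bombus),((Schizosaccharomyces,Cercopithecus),(Saccharomyces,Callithrix))).
Branch lengths along that path: 0.72 + 1.67 + 1.89 + 0.80 + 1.41 + 1.96 + 1.21 = 9.66.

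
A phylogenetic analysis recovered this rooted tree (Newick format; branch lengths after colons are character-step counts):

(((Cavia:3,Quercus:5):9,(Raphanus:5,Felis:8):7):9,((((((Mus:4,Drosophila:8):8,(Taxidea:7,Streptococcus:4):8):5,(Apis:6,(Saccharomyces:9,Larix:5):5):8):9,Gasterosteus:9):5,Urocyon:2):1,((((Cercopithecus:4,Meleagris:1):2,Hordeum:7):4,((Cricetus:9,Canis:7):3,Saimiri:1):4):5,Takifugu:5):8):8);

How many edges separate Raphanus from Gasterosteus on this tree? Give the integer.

7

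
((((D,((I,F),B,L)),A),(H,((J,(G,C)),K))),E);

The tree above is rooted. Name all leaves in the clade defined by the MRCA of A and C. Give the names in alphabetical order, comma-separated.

Tracing A: it sits inside ((D,((I,F),B,L)),A).
Tracing C: it sits inside (G,C).
The smallest clade enclosing both is (((D,((I,F),B,L)),A),(H,((J,(G,C)),K))); the answer is its 11 terminal taxa in alphabetical order.

A, B, C, D, F, G, H, I, J, K, L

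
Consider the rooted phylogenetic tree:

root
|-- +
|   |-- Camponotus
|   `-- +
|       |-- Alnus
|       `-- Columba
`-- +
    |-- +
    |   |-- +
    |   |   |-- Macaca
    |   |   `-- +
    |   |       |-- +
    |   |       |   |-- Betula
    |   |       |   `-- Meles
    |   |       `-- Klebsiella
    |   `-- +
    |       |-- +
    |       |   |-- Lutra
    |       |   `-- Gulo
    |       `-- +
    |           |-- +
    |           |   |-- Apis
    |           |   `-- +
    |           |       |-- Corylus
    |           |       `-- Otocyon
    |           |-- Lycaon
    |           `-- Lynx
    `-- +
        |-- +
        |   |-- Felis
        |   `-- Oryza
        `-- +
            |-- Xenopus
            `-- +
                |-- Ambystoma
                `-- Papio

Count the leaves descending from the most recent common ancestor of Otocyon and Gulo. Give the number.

The MRCA of Otocyon and Gulo is the node subtending ((Lutra,Gulo),((Apis,(Corylus,Otocyon)),Lycaon,Lynx)).
That clade contains 7 terminal taxa: Apis, Corylus, Gulo, Lutra, Lycaon, Lynx, Otocyon.

7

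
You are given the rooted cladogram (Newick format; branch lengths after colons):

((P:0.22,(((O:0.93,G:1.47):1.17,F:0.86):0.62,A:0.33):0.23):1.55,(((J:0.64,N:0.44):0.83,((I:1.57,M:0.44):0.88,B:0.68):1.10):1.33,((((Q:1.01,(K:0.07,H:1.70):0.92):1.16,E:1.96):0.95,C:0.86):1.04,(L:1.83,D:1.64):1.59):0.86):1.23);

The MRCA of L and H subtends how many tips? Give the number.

The MRCA of L and H is the node subtending ((((Q,(K,H)),E),C),(L,D)).
That clade contains 7 terminal taxa: C, D, E, H, K, L, Q.

7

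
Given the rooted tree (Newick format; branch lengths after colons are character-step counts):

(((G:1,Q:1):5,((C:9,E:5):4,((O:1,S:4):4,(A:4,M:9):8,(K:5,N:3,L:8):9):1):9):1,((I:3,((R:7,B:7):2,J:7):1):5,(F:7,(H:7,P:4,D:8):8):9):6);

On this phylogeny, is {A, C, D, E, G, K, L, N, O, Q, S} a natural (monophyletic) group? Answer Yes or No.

The MRCA of the listed taxa is the root, so the smallest clade containing them is the whole tree.
That clade also contains B, F, H, I, J, M, P, R, which are not in the proposed group, so the group is not monophyletic.

No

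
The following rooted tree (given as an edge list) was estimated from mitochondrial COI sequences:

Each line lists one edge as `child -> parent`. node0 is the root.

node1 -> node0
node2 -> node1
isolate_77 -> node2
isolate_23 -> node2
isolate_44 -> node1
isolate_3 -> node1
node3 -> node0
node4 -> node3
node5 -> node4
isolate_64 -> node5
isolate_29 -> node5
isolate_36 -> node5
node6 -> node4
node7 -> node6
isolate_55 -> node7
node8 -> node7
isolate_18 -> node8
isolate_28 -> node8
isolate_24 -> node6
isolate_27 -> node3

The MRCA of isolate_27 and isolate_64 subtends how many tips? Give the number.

8

The MRCA of isolate_27 and isolate_64 is the node subtending (((isolate_64,isolate_29,isolate_36),((isolate_55,(isolate_18,isolate_28)),isolate_24)),isolate_27).
That clade contains 8 terminal taxa: isolate_18, isolate_24, isolate_27, isolate_28, isolate_29, isolate_36, isolate_55, isolate_64.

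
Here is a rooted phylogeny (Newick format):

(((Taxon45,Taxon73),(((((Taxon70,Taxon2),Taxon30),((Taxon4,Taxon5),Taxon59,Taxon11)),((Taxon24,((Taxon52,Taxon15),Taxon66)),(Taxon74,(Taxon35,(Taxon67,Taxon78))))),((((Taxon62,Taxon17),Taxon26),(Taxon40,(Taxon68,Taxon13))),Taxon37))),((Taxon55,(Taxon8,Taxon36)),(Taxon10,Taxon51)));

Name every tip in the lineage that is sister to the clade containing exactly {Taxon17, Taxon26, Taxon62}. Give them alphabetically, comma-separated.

The clade containing exactly {Taxon17, Taxon26, Taxon62} attaches to the tree at the node subtending (((Taxon62,Taxon17),Taxon26),(Taxon40,(Taxon68,Taxon13))).
The other lineage descending from that same node — the sister group — is (Taxon40,(Taxon68,Taxon13)); its 3 tips in alphabetical order are the answer.

Taxon13, Taxon40, Taxon68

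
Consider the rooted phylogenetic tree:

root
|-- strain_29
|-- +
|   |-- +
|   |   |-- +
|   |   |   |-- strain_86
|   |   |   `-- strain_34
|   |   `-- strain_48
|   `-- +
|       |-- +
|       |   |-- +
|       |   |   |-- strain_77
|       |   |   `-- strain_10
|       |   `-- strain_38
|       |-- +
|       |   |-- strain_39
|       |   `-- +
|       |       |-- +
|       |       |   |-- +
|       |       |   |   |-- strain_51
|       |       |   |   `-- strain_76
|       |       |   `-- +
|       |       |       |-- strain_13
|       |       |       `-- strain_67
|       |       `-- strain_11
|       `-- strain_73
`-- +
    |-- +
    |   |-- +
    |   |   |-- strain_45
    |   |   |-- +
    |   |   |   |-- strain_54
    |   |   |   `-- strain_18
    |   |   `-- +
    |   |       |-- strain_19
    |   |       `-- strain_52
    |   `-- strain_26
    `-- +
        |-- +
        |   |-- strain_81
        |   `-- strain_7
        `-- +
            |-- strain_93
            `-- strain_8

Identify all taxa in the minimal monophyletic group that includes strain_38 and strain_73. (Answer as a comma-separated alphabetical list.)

Tracing strain_38: it sits inside ((strain_77,strain_10),strain_38).
Tracing strain_73: it sits inside (((strain_77,strain_10),strain_38),(strain_39,(((strain_51,strain_76),(strain_13,strain_67)),strain_11)),strain_73).
The smallest clade enclosing both is (((strain_77,strain_10),strain_38),(strain_39,(((strain_51,strain_76),(strain_13,strain_67)),strain_11)),strain_73); the answer is its 10 terminal taxa in alphabetical order.

strain_10, strain_11, strain_13, strain_38, strain_39, strain_51, strain_67, strain_73, strain_76, strain_77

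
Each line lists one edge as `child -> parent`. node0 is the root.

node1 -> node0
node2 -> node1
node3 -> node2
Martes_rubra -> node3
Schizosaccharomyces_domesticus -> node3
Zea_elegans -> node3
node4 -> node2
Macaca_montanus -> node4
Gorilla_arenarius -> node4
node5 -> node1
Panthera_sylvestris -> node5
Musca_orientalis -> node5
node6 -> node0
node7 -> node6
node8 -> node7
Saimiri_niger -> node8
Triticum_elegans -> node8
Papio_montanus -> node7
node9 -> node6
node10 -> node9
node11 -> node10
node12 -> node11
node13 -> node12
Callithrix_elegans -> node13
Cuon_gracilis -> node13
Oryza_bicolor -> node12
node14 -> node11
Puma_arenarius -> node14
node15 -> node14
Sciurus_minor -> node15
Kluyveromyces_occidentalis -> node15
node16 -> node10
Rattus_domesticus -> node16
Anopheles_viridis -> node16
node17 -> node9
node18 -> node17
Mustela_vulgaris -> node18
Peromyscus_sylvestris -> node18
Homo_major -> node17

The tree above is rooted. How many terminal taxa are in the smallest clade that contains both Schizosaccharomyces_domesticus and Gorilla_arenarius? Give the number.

5

The MRCA of Schizosaccharomyces_domesticus and Gorilla_arenarius is the node subtending ((Martes_rubra,Schizosaccharomyces_domesticus,Zea_elegans),(Macaca_montanus,Gorilla_arenarius)).
That clade contains 5 terminal taxa: Gorilla_arenarius, Macaca_montanus, Martes_rubra, Schizosaccharomyces_domesticus, Zea_elegans.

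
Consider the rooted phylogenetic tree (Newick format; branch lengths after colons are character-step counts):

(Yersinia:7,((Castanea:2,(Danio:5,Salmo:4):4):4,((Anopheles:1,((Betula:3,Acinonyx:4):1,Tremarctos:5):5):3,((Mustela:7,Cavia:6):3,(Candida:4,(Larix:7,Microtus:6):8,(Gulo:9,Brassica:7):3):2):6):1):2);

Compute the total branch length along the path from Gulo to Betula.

The path runs Gulo → … → MRCA → … → Betula; the MRCA is the node subtending ((Anopheles,((Betula,Acinonyx),Tremarctos)),((Mustela,Cavia),(Candida,(Larix,Microtus),(Gulo,Brassica)))).
Branch lengths along that path: 9 + 3 + 2 + 6 + 3 + 5 + 1 + 3 = 32.

32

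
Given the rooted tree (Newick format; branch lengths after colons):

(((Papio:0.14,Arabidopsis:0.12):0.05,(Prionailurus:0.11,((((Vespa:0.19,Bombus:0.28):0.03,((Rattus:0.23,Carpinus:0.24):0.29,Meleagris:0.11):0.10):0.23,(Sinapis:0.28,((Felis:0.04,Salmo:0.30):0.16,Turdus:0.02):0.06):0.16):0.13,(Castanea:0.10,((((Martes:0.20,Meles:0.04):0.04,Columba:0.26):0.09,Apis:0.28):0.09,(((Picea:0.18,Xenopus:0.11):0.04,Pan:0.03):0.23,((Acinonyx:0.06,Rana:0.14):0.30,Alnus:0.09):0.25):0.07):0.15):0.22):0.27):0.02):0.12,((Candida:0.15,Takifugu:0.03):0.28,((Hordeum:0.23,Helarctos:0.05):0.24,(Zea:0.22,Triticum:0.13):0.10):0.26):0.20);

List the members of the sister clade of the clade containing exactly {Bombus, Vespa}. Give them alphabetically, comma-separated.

Carpinus, Meleagris, Rattus

The clade containing exactly {Bombus, Vespa} attaches to the tree at the node subtending ((Vespa,Bombus),((Rattus,Carpinus),Meleagris)).
The other lineage descending from that same node — the sister group — is ((Rattus,Carpinus),Meleagris); its 3 tips in alphabetical order are the answer.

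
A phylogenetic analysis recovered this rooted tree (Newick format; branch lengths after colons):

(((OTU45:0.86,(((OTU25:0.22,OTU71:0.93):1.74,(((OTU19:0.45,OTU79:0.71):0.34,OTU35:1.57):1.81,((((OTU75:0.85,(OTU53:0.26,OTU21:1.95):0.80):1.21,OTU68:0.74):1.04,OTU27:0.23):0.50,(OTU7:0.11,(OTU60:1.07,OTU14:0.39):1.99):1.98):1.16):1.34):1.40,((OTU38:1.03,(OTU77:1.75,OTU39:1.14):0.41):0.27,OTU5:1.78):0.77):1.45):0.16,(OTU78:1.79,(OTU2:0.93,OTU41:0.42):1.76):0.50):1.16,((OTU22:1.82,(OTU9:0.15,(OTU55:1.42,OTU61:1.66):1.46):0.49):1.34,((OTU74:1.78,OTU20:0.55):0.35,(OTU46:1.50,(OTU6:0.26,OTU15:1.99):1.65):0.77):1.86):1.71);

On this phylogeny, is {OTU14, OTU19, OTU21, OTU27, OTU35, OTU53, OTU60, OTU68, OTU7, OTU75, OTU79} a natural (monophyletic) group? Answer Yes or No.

The most recent common ancestor of these taxa subtends (((OTU19,OTU79),OTU35),((((OTU75,(OTU53,OTU21)),OTU68),OTU27),(OTU7,(OTU60,OTU14)))).
That clade has exactly 11 tips — every listed taxon and nothing else — so the group is monophyletic.

Yes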